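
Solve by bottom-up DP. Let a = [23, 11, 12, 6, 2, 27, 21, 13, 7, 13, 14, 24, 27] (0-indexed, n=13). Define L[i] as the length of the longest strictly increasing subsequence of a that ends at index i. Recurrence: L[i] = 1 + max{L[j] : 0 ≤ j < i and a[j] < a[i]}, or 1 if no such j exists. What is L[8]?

2

   i    0    1    2    3    4    5    6    7    8    9   10   11   12
a[i]   23   11   12    6    2   27   21   13    7   13   14   24   27
L[i]    1    1    2    1    1    3    3    3    2    3    4    5    6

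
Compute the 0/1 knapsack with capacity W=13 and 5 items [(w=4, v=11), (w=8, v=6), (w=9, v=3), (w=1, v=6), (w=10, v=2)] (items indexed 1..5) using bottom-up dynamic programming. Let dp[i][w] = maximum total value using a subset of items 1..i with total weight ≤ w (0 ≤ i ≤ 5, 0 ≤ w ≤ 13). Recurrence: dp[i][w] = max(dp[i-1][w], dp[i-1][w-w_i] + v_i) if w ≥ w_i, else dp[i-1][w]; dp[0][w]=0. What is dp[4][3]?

6

i\w   0   1   2   3   4   5   6   7   8   9  10  11  12  13
  0   0   0   0   0   0   0   0   0   0   0   0   0   0   0
  1   0   0   0   0  11  11  11  11  11  11  11  11  11  11
  2   0   0   0   0  11  11  11  11  11  11  11  11  17  17
  3   0   0   0   0  11  11  11  11  11  11  11  11  17  17
  4   0   6   6   6  11  17  17  17  17  17  17  17  17  23
  5   0   6   6   6  11  17  17  17  17  17  17  17  17  23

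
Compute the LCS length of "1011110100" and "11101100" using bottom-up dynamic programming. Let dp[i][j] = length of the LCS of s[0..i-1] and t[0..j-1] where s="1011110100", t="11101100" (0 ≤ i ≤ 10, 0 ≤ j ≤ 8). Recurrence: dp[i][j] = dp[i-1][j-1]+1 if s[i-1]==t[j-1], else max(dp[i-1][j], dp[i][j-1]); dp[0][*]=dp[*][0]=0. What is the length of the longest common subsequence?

7

   ''  1  1  1  0  1  1  0  0
''  0  0  0  0  0  0  0  0  0
 1  0  1  1  1  1  1  1  1  1
 0  0  1  1  1  2  2  2  2  2
 1  0  1  2  2  2  3  3  3  3
 1  0  1  2  3  3  3  4  4  4
 1  0  1  2  3  3  4  4  4  4
 1  0  1  2  3  3  4  5  5  5
 0  0  1  2  3  4  4  5  6  6
 1  0  1  2  3  4  5  5  6  6
 0  0  1  2  3  4  5  5  6  7
 0  0  1  2  3  4  5  5  6  7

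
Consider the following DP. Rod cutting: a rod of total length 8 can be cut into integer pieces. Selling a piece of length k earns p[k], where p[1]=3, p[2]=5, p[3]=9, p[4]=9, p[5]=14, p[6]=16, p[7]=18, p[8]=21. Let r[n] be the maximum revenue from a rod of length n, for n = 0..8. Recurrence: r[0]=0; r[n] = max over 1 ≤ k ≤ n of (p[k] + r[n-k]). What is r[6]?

18

   n    0    1    2    3    4    5    6    7    8
r[n]    0    3    6    9   12   15   18   21   24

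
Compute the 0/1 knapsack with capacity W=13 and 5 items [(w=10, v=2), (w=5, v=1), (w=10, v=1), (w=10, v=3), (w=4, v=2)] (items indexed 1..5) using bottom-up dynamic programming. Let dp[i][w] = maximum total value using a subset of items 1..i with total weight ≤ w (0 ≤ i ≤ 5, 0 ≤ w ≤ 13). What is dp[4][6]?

1

i\w   0   1   2   3   4   5   6   7   8   9  10  11  12  13
  0   0   0   0   0   0   0   0   0   0   0   0   0   0   0
  1   0   0   0   0   0   0   0   0   0   0   2   2   2   2
  2   0   0   0   0   0   1   1   1   1   1   2   2   2   2
  3   0   0   0   0   0   1   1   1   1   1   2   2   2   2
  4   0   0   0   0   0   1   1   1   1   1   3   3   3   3
  5   0   0   0   0   2   2   2   2   2   3   3   3   3   3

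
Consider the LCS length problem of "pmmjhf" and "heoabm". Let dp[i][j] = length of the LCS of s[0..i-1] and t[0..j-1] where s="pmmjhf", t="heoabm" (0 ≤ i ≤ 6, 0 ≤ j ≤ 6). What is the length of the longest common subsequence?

   ''  h  e  o  a  b  m
''  0  0  0  0  0  0  0
 p  0  0  0  0  0  0  0
 m  0  0  0  0  0  0  1
 m  0  0  0  0  0  0  1
 j  0  0  0  0  0  0  1
 h  0  1  1  1  1  1  1
 f  0  1  1  1  1  1  1

1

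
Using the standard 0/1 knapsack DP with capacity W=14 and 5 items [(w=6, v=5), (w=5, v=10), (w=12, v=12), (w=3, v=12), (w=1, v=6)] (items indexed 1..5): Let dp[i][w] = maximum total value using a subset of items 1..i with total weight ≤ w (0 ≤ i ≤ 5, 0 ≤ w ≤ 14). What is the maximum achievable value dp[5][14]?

28

i\w   0   1   2   3   4   5   6   7   8   9  10  11  12  13  14
  0   0   0   0   0   0   0   0   0   0   0   0   0   0   0   0
  1   0   0   0   0   0   0   5   5   5   5   5   5   5   5   5
  2   0   0   0   0   0  10  10  10  10  10  10  15  15  15  15
  3   0   0   0   0   0  10  10  10  10  10  10  15  15  15  15
  4   0   0   0  12  12  12  12  12  22  22  22  22  22  22  27
  5   0   6   6  12  18  18  18  18  22  28  28  28  28  28  28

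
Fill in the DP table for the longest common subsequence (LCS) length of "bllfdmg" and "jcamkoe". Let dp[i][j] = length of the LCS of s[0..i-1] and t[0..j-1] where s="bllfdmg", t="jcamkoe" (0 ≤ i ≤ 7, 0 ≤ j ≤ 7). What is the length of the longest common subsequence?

1

   ''  j  c  a  m  k  o  e
''  0  0  0  0  0  0  0  0
 b  0  0  0  0  0  0  0  0
 l  0  0  0  0  0  0  0  0
 l  0  0  0  0  0  0  0  0
 f  0  0  0  0  0  0  0  0
 d  0  0  0  0  0  0  0  0
 m  0  0  0  0  1  1  1  1
 g  0  0  0  0  1  1  1  1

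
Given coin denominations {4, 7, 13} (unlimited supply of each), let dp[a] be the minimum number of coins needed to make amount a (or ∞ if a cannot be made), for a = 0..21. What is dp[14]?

2

 a  0  1  2  3  4  5  6  7  8  9 10 11 12 13 14 15 16 17 18 19 20 21
dp  0  -  -  -  1  -  -  1  2  -  -  2  3  1  2  3  4  2  3  4  2  3
(- denotes ∞ / unreachable)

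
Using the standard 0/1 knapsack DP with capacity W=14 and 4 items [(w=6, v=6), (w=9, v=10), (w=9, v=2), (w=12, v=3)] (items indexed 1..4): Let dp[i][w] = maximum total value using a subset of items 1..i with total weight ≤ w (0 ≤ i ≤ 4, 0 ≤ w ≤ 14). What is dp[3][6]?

6

i\w   0   1   2   3   4   5   6   7   8   9  10  11  12  13  14
  0   0   0   0   0   0   0   0   0   0   0   0   0   0   0   0
  1   0   0   0   0   0   0   6   6   6   6   6   6   6   6   6
  2   0   0   0   0   0   0   6   6   6  10  10  10  10  10  10
  3   0   0   0   0   0   0   6   6   6  10  10  10  10  10  10
  4   0   0   0   0   0   0   6   6   6  10  10  10  10  10  10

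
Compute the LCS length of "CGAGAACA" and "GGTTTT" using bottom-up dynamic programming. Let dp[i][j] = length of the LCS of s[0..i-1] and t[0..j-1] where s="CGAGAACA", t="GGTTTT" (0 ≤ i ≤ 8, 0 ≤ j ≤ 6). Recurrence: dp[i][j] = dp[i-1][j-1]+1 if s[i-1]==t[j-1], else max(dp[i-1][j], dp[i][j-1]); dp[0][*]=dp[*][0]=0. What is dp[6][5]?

2

   ''  G  G  T  T  T  T
''  0  0  0  0  0  0  0
 C  0  0  0  0  0  0  0
 G  0  1  1  1  1  1  1
 A  0  1  1  1  1  1  1
 G  0  1  2  2  2  2  2
 A  0  1  2  2  2  2  2
 A  0  1  2  2  2  2  2
 C  0  1  2  2  2  2  2
 A  0  1  2  2  2  2  2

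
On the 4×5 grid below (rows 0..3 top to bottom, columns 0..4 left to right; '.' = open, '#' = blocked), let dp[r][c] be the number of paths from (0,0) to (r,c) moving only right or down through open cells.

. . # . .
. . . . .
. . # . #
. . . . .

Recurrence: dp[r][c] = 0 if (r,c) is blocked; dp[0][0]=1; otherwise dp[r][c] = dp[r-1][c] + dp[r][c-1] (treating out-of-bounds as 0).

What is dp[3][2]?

r\c   0   1   2   3   4
  0   1   1   0   0   0
  1   1   2   2   2   2
  2   1   3   0   2   0
  3   1   4   4   6   6

4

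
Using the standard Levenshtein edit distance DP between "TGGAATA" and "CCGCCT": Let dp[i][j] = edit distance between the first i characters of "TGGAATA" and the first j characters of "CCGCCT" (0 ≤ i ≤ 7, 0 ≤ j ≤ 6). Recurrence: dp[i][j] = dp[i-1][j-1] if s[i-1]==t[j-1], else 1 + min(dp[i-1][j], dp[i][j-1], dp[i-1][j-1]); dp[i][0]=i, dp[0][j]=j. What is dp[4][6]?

5

   ''  C  C  G  C  C  T
''  0  1  2  3  4  5  6
 T  1  1  2  3  4  5  5
 G  2  2  2  2  3  4  5
 G  3  3  3  2  3  4  5
 A  4  4  4  3  3  4  5
 A  5  5  5  4  4  4  5
 T  6  6  6  5  5  5  4
 A  7  7  7  6  6  6  5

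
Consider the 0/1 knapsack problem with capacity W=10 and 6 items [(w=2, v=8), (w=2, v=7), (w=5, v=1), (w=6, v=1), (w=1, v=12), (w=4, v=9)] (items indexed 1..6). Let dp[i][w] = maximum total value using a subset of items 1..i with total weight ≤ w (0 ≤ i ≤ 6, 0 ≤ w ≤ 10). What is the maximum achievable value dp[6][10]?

36

i\w   0   1   2   3   4   5   6   7   8   9  10
  0   0   0   0   0   0   0   0   0   0   0   0
  1   0   0   8   8   8   8   8   8   8   8   8
  2   0   0   8   8  15  15  15  15  15  15  15
  3   0   0   8   8  15  15  15  15  15  16  16
  4   0   0   8   8  15  15  15  15  15  16  16
  5   0  12  12  20  20  27  27  27  27  27  28
  6   0  12  12  20  20  27  27  29  29  36  36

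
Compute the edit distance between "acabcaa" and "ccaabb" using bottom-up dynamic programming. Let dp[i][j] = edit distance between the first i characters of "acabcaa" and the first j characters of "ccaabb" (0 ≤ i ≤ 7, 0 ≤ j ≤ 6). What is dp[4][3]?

   ''  c  c  a  a  b  b
''  0  1  2  3  4  5  6
 a  1  1  2  2  3  4  5
 c  2  1  1  2  3  4  5
 a  3  2  2  1  2  3  4
 b  4  3  3  2  2  2  3
 c  5  4  3  3  3  3  3
 a  6  5  4  3  3  4  4
 a  7  6  5  4  3  4  5

2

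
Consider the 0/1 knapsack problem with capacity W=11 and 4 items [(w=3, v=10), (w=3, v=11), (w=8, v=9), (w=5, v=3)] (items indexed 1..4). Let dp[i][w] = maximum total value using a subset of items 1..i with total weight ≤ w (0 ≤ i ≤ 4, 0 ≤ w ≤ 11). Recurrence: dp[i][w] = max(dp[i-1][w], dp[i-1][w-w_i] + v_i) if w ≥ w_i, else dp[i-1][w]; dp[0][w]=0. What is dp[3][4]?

11

i\w   0   1   2   3   4   5   6   7   8   9  10  11
  0   0   0   0   0   0   0   0   0   0   0   0   0
  1   0   0   0  10  10  10  10  10  10  10  10  10
  2   0   0   0  11  11  11  21  21  21  21  21  21
  3   0   0   0  11  11  11  21  21  21  21  21  21
  4   0   0   0  11  11  11  21  21  21  21  21  24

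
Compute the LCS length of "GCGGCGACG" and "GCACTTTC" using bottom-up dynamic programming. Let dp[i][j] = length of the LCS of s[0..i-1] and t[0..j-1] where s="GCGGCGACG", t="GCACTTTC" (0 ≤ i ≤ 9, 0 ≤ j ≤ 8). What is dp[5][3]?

2

   ''  G  C  A  C  T  T  T  C
''  0  0  0  0  0  0  0  0  0
 G  0  1  1  1  1  1  1  1  1
 C  0  1  2  2  2  2  2  2  2
 G  0  1  2  2  2  2  2  2  2
 G  0  1  2  2  2  2  2  2  2
 C  0  1  2  2  3  3  3  3  3
 G  0  1  2  2  3  3  3  3  3
 A  0  1  2  3  3  3  3  3  3
 C  0  1  2  3  4  4  4  4  4
 G  0  1  2  3  4  4  4  4  4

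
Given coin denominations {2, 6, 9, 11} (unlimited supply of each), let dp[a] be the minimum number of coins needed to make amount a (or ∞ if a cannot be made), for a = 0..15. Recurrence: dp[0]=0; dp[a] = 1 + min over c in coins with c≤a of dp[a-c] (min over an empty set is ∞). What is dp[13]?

 a  0  1  2  3  4  5  6  7  8  9 10 11 12 13 14 15
dp  0  -  1  -  2  -  1  -  2  1  3  1  2  2  3  2
(- denotes ∞ / unreachable)

2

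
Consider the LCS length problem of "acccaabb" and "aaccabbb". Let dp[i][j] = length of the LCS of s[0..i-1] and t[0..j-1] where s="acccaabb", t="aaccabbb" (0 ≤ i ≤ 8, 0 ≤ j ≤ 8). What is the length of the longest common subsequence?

6

   ''  a  a  c  c  a  b  b  b
''  0  0  0  0  0  0  0  0  0
 a  0  1  1  1  1  1  1  1  1
 c  0  1  1  2  2  2  2  2  2
 c  0  1  1  2  3  3  3  3  3
 c  0  1  1  2  3  3  3  3  3
 a  0  1  2  2  3  4  4  4  4
 a  0  1  2  2  3  4  4  4  4
 b  0  1  2  2  3  4  5  5  5
 b  0  1  2  2  3  4  5  6  6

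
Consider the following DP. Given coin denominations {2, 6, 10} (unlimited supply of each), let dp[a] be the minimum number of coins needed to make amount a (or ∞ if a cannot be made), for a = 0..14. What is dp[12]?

 a  0  1  2  3  4  5  6  7  8  9 10 11 12 13 14
dp  0  -  1  -  2  -  1  -  2  -  1  -  2  -  3
(- denotes ∞ / unreachable)

2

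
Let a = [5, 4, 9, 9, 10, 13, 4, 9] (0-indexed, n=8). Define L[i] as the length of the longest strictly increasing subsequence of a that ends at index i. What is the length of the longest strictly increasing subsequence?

   i    0    1    2    3    4    5    6    7
a[i]    5    4    9    9   10   13    4    9
L[i]    1    1    2    2    3    4    1    2

4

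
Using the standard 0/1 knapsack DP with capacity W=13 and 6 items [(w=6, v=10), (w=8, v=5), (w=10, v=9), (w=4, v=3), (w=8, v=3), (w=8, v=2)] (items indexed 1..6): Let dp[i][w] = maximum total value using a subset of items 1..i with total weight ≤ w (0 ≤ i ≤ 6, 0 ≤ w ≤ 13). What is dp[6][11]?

13

i\w   0   1   2   3   4   5   6   7   8   9  10  11  12  13
  0   0   0   0   0   0   0   0   0   0   0   0   0   0   0
  1   0   0   0   0   0   0  10  10  10  10  10  10  10  10
  2   0   0   0   0   0   0  10  10  10  10  10  10  10  10
  3   0   0   0   0   0   0  10  10  10  10  10  10  10  10
  4   0   0   0   0   3   3  10  10  10  10  13  13  13  13
  5   0   0   0   0   3   3  10  10  10  10  13  13  13  13
  6   0   0   0   0   3   3  10  10  10  10  13  13  13  13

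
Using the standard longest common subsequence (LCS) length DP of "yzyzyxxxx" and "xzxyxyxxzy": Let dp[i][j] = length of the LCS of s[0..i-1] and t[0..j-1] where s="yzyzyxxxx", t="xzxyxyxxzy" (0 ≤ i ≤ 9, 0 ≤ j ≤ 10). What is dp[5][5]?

   ''  x  z  x  y  x  y  x  x  z  y
''  0  0  0  0  0  0  0  0  0  0  0
 y  0  0  0  0  1  1  1  1  1  1  1
 z  0  0  1  1  1  1  1  1  1  2  2
 y  0  0  1  1  2  2  2  2  2  2  3
 z  0  0  1  1  2  2  2  2  2  3  3
 y  0  0  1  1  2  2  3  3  3  3  4
 x  0  1  1  2  2  3  3  4  4  4  4
 x  0  1  1  2  2  3  3  4  5  5  5
 x  0  1  1  2  2  3  3  4  5  5  5
 x  0  1  1  2  2  3  3  4  5  5  5

2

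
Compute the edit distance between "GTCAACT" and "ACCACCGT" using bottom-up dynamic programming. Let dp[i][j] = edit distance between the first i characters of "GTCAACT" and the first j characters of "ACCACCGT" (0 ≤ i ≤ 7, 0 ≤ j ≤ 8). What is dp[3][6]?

5

   ''  A  C  C  A  C  C  G  T
''  0  1  2  3  4  5  6  7  8
 G  1  1  2  3  4  5  6  6  7
 T  2  2  2  3  4  5  6  7  6
 C  3  3  2  2  3  4  5  6  7
 A  4  3  3  3  2  3  4  5  6
 A  5  4  4  4  3  3  4  5  6
 C  6  5  4  4  4  3  3  4  5
 T  7  6  5  5  5  4  4  4  4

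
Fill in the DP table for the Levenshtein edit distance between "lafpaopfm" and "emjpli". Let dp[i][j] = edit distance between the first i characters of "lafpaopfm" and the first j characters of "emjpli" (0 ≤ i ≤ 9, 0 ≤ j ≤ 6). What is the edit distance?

8

   ''  e  m  j  p  l  i
''  0  1  2  3  4  5  6
 l  1  1  2  3  4  4  5
 a  2  2  2  3  4  5  5
 f  3  3  3  3  4  5  6
 p  4  4  4  4  3  4  5
 a  5  5  5  5  4  4  5
 o  6  6  6  6  5  5  5
 p  7  7  7  7  6  6  6
 f  8  8  8  8  7  7  7
 m  9  9  8  9  8  8  8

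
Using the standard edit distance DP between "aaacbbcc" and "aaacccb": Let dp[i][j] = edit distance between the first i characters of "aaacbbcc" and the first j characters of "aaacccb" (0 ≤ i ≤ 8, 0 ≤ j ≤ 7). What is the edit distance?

   ''  a  a  a  c  c  c  b
''  0  1  2  3  4  5  6  7
 a  1  0  1  2  3  4  5  6
 a  2  1  0  1  2  3  4  5
 a  3  2  1  0  1  2  3  4
 c  4  3  2  1  0  1  2  3
 b  5  4  3  2  1  1  2  2
 b  6  5  4  3  2  2  2  2
 c  7  6  5  4  3  2  2  3
 c  8  7  6  5  4  3  2  3

3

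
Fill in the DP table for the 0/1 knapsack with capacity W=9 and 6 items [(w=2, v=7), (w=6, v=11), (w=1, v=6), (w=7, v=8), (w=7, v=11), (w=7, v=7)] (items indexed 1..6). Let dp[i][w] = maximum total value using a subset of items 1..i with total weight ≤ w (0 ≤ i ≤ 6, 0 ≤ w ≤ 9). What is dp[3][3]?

i\w   0   1   2   3   4   5   6   7   8   9
  0   0   0   0   0   0   0   0   0   0   0
  1   0   0   7   7   7   7   7   7   7   7
  2   0   0   7   7   7   7  11  11  18  18
  3   0   6   7  13  13  13  13  17  18  24
  4   0   6   7  13  13  13  13  17  18  24
  5   0   6   7  13  13  13  13  17  18  24
  6   0   6   7  13  13  13  13  17  18  24

13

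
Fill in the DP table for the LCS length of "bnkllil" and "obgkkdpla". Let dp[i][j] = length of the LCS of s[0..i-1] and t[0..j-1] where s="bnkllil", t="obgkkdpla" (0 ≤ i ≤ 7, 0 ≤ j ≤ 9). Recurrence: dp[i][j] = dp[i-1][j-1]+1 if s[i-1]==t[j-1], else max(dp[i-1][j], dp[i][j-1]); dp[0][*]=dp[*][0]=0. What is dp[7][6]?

   ''  o  b  g  k  k  d  p  l  a
''  0  0  0  0  0  0  0  0  0  0
 b  0  0  1  1  1  1  1  1  1  1
 n  0  0  1  1  1  1  1  1  1  1
 k  0  0  1  1  2  2  2  2  2  2
 l  0  0  1  1  2  2  2  2  3  3
 l  0  0  1  1  2  2  2  2  3  3
 i  0  0  1  1  2  2  2  2  3  3
 l  0  0  1  1  2  2  2  2  3  3

2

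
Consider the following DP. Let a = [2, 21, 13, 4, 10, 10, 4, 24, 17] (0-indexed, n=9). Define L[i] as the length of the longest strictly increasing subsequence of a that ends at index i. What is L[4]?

   i    0    1    2    3    4    5    6    7    8
a[i]    2   21   13    4   10   10    4   24   17
L[i]    1    2    2    2    3    3    2    4    4

3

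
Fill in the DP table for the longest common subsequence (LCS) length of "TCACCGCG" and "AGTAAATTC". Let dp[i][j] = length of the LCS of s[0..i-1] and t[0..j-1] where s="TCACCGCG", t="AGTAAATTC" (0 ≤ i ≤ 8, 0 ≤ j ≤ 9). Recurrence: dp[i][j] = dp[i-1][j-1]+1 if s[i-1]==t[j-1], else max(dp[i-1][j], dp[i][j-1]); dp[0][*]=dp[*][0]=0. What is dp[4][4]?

   ''  A  G  T  A  A  A  T  T  C
''  0  0  0  0  0  0  0  0  0  0
 T  0  0  0  1  1  1  1  1  1  1
 C  0  0  0  1  1  1  1  1  1  2
 A  0  1  1  1  2  2  2  2  2  2
 C  0  1  1  1  2  2  2  2  2  3
 C  0  1  1  1  2  2  2  2  2  3
 G  0  1  2  2  2  2  2  2  2  3
 C  0  1  2  2  2  2  2  2  2  3
 G  0  1  2  2  2  2  2  2  2  3

2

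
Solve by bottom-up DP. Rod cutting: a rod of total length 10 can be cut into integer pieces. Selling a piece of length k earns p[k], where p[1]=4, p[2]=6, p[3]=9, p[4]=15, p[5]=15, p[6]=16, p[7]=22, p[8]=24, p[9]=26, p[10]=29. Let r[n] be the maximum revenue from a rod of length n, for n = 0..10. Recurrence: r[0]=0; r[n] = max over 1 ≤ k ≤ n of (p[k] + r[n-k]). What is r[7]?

28

   n    0    1    2    3    4    5    6    7    8    9   10
r[n]    0    4    8   12   16   20   24   28   32   36   40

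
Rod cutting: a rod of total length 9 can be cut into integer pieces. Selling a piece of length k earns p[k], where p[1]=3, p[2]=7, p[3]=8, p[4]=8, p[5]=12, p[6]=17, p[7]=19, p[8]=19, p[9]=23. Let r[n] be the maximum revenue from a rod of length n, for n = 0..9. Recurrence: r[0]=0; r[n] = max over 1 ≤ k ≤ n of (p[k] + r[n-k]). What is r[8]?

   n    0    1    2    3    4    5    6    7    8    9
r[n]    0    3    7   10   14   17   21   24   28   31

28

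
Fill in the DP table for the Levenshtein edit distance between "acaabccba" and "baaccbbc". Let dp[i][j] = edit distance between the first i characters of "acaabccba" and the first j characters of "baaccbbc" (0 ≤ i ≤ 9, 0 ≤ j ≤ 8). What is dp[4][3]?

2

   ''  b  a  a  c  c  b  b  c
''  0  1  2  3  4  5  6  7  8
 a  1  1  1  2  3  4  5  6  7
 c  2  2  2  2  2  3  4  5  6
 a  3  3  2  2  3  3  4  5  6
 a  4  4  3  2  3  4  4  5  6
 b  5  4  4  3  3  4  4  4  5
 c  6  5  5  4  3  3  4  5  4
 c  7  6  6  5  4  3  4  5  5
 b  8  7  7  6  5  4  3  4  5
 a  9  8  7  7  6  5  4  4  5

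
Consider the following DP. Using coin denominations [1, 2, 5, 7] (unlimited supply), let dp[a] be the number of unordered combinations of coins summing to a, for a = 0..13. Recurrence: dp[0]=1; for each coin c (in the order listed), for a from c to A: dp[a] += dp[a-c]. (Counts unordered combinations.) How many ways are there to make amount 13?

19

after  coin     0     1     2     3     4     5     6     7     8     9    10    11    12    13
          1     1     1     1     1     1     1     1     1     1     1     1     1     1     1
          2     1     1     2     2     3     3     4     4     5     5     6     6     7     7
          5     1     1     2     2     3     4     5     6     7     8    10    11    13    14
          7     1     1     2     2     3     4     5     7     8    10    12    14    17    19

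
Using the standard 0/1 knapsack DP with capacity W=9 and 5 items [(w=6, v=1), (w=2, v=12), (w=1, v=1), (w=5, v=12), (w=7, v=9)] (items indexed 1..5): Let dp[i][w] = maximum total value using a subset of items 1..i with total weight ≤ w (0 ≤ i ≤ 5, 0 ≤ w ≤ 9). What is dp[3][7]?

i\w   0   1   2   3   4   5   6   7   8   9
  0   0   0   0   0   0   0   0   0   0   0
  1   0   0   0   0   0   0   1   1   1   1
  2   0   0  12  12  12  12  12  12  13  13
  3   0   1  12  13  13  13  13  13  13  14
  4   0   1  12  13  13  13  13  24  25  25
  5   0   1  12  13  13  13  13  24  25  25

13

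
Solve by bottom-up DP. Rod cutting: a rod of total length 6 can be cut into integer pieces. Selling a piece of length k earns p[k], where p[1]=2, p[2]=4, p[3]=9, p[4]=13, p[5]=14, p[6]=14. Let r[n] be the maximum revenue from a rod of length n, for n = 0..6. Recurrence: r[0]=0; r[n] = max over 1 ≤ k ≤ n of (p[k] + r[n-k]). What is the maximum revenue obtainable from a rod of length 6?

18

   n    0    1    2    3    4    5    6
r[n]    0    2    4    9   13   15   18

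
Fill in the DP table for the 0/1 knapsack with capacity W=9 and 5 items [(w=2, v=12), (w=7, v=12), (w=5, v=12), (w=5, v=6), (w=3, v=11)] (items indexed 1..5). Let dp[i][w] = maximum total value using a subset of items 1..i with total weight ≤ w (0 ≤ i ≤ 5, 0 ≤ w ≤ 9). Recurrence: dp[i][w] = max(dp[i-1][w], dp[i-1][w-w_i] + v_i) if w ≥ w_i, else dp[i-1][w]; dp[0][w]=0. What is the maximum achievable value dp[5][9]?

i\w   0   1   2   3   4   5   6   7   8   9
  0   0   0   0   0   0   0   0   0   0   0
  1   0   0  12  12  12  12  12  12  12  12
  2   0   0  12  12  12  12  12  12  12  24
  3   0   0  12  12  12  12  12  24  24  24
  4   0   0  12  12  12  12  12  24  24  24
  5   0   0  12  12  12  23  23  24  24  24

24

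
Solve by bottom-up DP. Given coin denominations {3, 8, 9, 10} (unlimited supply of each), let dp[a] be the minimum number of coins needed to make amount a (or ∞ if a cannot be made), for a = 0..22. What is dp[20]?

2

 a  0  1  2  3  4  5  6  7  8  9 10 11 12 13 14 15 16 17 18 19 20 21 22
dp  0  -  -  1  -  -  2  -  1  1  1  2  2  2  3  3  2  2  2  2  2  3  3
(- denotes ∞ / unreachable)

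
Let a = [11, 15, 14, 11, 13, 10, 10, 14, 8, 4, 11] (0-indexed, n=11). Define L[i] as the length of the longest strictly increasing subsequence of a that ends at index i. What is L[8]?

   i    0    1    2    3    4    5    6    7    8    9   10
a[i]   11   15   14   11   13   10   10   14    8    4   11
L[i]    1    2    2    1    2    1    1    3    1    1    2

1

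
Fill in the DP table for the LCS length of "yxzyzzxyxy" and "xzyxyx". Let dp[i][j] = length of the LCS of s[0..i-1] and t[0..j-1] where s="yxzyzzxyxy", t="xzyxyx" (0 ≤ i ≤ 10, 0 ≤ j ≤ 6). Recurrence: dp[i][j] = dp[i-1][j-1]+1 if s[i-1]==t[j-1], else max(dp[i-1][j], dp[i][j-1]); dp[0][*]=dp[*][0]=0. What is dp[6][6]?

3

   ''  x  z  y  x  y  x
''  0  0  0  0  0  0  0
 y  0  0  0  1  1  1  1
 x  0  1  1  1  2  2  2
 z  0  1  2  2  2  2  2
 y  0  1  2  3  3  3  3
 z  0  1  2  3  3  3  3
 z  0  1  2  3  3  3  3
 x  0  1  2  3  4  4  4
 y  0  1  2  3  4  5  5
 x  0  1  2  3  4  5  6
 y  0  1  2  3  4  5  6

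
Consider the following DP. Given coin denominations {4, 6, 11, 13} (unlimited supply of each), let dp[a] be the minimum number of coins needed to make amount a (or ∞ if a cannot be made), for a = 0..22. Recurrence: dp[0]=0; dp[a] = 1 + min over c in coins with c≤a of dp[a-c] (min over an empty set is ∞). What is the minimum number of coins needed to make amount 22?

2

 a  0  1  2  3  4  5  6  7  8  9 10 11 12 13 14 15 16 17 18 19 20 21 22
dp  0  -  -  -  1  -  1  -  2  -  2  1  2  1  3  2  3  2  3  2  4  3  2
(- denotes ∞ / unreachable)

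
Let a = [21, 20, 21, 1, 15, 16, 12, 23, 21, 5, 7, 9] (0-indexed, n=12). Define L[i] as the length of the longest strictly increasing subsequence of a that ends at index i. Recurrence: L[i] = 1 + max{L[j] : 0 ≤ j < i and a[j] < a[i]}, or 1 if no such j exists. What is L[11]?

4

   i    0    1    2    3    4    5    6    7    8    9   10   11
a[i]   21   20   21    1   15   16   12   23   21    5    7    9
L[i]    1    1    2    1    2    3    2    4    4    2    3    4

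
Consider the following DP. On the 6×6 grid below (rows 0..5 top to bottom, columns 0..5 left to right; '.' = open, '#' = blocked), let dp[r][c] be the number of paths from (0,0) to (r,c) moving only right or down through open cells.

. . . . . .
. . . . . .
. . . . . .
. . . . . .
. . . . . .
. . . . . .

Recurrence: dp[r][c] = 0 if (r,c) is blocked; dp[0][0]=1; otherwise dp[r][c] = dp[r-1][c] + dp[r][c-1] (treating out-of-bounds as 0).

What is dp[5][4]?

126

r\c   0   1   2   3   4   5
  0   1   1   1   1   1   1
  1   1   2   3   4   5   6
  2   1   3   6  10  15  21
  3   1   4  10  20  35  56
  4   1   5  15  35  70 126
  5   1   6  21  56 126 252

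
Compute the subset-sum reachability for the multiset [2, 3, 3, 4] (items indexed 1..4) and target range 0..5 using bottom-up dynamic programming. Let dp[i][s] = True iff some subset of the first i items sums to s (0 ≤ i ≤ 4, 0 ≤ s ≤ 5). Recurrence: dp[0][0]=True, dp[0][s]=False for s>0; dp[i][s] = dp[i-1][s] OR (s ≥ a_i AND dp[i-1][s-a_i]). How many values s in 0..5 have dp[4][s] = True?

5

i\s   0   1   2   3   4   5
  0   T   F   F   F   F   F
  1   T   F   T   F   F   F
  2   T   F   T   T   F   T
  3   T   F   T   T   F   T
  4   T   F   T   T   T   T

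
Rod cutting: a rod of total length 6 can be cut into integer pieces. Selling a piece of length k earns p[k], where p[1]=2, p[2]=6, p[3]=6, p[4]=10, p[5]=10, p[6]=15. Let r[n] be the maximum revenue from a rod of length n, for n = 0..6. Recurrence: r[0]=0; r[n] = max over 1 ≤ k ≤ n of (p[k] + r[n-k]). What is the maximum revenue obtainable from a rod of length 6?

18

   n    0    1    2    3    4    5    6
r[n]    0    2    6    8   12   14   18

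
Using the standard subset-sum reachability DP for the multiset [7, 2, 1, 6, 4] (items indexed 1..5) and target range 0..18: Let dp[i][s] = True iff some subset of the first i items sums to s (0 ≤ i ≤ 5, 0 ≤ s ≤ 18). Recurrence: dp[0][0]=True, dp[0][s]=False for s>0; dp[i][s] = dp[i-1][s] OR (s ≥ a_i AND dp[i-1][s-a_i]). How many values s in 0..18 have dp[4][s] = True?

13

i\s   0   1   2   3   4   5   6   7   8   9  10  11  12  13  14  15  16  17  18
  0   T   F   F   F   F   F   F   F   F   F   F   F   F   F   F   F   F   F   F
  1   T   F   F   F   F   F   F   T   F   F   F   F   F   F   F   F   F   F   F
  2   T   F   T   F   F   F   F   T   F   T   F   F   F   F   F   F   F   F   F
  3   T   T   T   T   F   F   F   T   T   T   T   F   F   F   F   F   F   F   F
  4   T   T   T   T   F   F   T   T   T   T   T   F   F   T   T   T   T   F   F
  5   T   T   T   T   T   T   T   T   T   T   T   T   T   T   T   T   T   T   T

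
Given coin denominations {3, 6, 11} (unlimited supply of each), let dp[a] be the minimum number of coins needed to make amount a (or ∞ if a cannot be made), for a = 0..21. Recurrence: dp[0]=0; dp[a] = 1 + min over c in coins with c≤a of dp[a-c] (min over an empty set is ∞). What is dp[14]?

 a  0  1  2  3  4  5  6  7  8  9 10 11 12 13 14 15 16 17 18 19 20 21
dp  0  -  -  1  -  -  1  -  -  2  -  1  2  -  2  3  -  2  3  -  3  4
(- denotes ∞ / unreachable)

2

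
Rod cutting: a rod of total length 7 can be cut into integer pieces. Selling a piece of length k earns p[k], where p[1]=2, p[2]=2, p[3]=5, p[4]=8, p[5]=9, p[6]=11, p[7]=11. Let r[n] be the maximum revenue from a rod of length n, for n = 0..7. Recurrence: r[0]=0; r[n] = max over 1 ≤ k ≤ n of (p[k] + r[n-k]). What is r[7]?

14

   n    0    1    2    3    4    5    6    7
r[n]    0    2    4    6    8   10   12   14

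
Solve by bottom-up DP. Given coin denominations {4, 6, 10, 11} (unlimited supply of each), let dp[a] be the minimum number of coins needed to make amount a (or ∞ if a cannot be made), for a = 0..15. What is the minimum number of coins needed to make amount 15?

 a  0  1  2  3  4  5  6  7  8  9 10 11 12 13 14 15
dp  0  -  -  -  1  -  1  -  2  -  1  1  2  -  2  2
(- denotes ∞ / unreachable)

2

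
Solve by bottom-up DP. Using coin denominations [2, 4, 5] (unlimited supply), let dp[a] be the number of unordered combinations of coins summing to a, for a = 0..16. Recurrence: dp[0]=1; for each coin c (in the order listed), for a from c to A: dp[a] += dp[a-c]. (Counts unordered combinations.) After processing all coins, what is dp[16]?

7

after  coin     0     1     2     3     4     5     6     7     8     9    10    11    12    13    14    15    16
          2     1     0     1     0     1     0     1     0     1     0     1     0     1     0     1     0     1
          4     1     0     1     0     2     0     2     0     3     0     3     0     4     0     4     0     5
          5     1     0     1     0     2     1     2     1     3     2     4     2     5     3     6     4     7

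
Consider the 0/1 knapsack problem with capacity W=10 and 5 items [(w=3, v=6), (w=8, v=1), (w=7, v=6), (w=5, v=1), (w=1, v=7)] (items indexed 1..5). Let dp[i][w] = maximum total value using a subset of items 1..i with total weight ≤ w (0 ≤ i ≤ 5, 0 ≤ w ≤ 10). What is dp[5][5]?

i\w   0   1   2   3   4   5   6   7   8   9  10
  0   0   0   0   0   0   0   0   0   0   0   0
  1   0   0   0   6   6   6   6   6   6   6   6
  2   0   0   0   6   6   6   6   6   6   6   6
  3   0   0   0   6   6   6   6   6   6   6  12
  4   0   0   0   6   6   6   6   6   7   7  12
  5   0   7   7   7  13  13  13  13  13  14  14

13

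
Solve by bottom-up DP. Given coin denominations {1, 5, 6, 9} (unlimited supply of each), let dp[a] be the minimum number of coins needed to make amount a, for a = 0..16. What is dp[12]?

 a  0  1  2  3  4  5  6  7  8  9 10 11 12 13 14 15 16
dp  0  1  2  3  4  1  1  2  3  1  2  2  2  3  2  2  3

2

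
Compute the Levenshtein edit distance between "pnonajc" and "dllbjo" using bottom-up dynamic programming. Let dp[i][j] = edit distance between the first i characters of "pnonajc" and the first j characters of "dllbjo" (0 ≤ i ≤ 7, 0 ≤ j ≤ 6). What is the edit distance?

   ''  d  l  l  b  j  o
''  0  1  2  3  4  5  6
 p  1  1  2  3  4  5  6
 n  2  2  2  3  4  5  6
 o  3  3  3  3  4  5  5
 n  4  4  4  4  4  5  6
 a  5  5  5  5  5  5  6
 j  6  6  6  6  6  5  6
 c  7  7  7  7  7  6  6

6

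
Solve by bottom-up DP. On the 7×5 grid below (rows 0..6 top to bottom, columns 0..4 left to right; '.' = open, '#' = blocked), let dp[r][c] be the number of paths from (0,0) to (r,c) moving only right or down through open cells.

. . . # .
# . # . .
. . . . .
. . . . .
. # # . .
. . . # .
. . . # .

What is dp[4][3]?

3

r\c   0   1   2   3   4
  0   1   1   1   0   0
  1   0   1   0   0   0
  2   0   1   1   1   1
  3   0   1   2   3   4
  4   0   0   0   3   7
  5   0   0   0   0   7
  6   0   0   0   0   7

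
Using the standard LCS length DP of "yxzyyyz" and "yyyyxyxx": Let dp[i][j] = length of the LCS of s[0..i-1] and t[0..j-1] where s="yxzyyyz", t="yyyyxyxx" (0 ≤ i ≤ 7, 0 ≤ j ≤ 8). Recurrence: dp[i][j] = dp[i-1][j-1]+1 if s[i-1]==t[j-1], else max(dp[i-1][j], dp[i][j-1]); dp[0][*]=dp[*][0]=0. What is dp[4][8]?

   ''  y  y  y  y  x  y  x  x
''  0  0  0  0  0  0  0  0  0
 y  0  1  1  1  1  1  1  1  1
 x  0  1  1  1  1  2  2  2  2
 z  0  1  1  1  1  2  2  2  2
 y  0  1  2  2  2  2  3  3  3
 y  0  1  2  3  3  3  3  3  3
 y  0  1  2  3  4  4  4  4  4
 z  0  1  2  3  4  4  4  4  4

3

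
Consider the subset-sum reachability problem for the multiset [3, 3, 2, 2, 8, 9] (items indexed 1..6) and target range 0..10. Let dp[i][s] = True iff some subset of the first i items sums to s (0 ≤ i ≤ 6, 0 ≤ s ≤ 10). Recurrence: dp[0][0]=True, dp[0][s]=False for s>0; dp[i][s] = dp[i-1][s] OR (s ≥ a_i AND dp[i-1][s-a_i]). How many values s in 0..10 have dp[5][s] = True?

i\s   0   1   2   3   4   5   6   7   8   9  10
  0   T   F   F   F   F   F   F   F   F   F   F
  1   T   F   F   T   F   F   F   F   F   F   F
  2   T   F   F   T   F   F   T   F   F   F   F
  3   T   F   T   T   F   T   T   F   T   F   F
  4   T   F   T   T   T   T   T   T   T   F   T
  5   T   F   T   T   T   T   T   T   T   F   T
  6   T   F   T   T   T   T   T   T   T   T   T

9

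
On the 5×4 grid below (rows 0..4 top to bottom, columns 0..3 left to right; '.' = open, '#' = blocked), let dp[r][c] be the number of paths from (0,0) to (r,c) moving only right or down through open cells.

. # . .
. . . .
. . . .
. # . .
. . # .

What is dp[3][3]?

r\c   0   1   2   3
  0   1   0   0   0
  1   1   1   1   1
  2   1   2   3   4
  3   1   0   3   7
  4   1   1   0   7

7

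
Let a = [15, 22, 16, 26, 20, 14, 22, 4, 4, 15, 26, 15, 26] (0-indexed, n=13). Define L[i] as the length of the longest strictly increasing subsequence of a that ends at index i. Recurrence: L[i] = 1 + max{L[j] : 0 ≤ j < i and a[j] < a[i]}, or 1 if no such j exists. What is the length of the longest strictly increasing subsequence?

   i    0    1    2    3    4    5    6    7    8    9   10   11   12
a[i]   15   22   16   26   20   14   22    4    4   15   26   15   26
L[i]    1    2    2    3    3    1    4    1    1    2    5    2    5

5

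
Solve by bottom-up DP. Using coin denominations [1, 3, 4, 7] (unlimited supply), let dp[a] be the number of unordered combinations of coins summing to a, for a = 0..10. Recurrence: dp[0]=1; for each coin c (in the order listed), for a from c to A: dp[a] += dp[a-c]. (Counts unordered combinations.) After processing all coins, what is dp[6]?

4

after  coin     0     1     2     3     4     5     6     7     8     9    10
          1     1     1     1     1     1     1     1     1     1     1     1
          3     1     1     1     2     2     2     3     3     3     4     4
          4     1     1     1     2     3     3     4     5     6     7     8
          7     1     1     1     2     3     3     4     6     7     8    10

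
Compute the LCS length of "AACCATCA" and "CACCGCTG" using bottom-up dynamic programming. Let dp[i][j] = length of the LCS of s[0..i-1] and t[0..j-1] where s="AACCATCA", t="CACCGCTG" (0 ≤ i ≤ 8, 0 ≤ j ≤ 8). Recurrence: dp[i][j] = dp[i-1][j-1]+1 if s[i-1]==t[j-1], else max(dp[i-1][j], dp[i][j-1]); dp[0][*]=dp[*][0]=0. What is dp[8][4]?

3

   ''  C  A  C  C  G  C  T  G
''  0  0  0  0  0  0  0  0  0
 A  0  0  1  1  1  1  1  1  1
 A  0  0  1  1  1  1  1  1  1
 C  0  1  1  2  2  2  2  2  2
 C  0  1  1  2  3  3  3  3  3
 A  0  1  2  2  3  3  3  3  3
 T  0  1  2  2  3  3  3  4  4
 C  0  1  2  3  3  3  4  4  4
 A  0  1  2  3  3  3  4  4  4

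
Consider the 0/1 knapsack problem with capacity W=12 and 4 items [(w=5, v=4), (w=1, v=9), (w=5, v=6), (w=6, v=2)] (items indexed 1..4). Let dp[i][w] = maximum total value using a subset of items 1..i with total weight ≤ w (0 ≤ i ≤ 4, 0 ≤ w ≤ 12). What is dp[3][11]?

i\w   0   1   2   3   4   5   6   7   8   9  10  11  12
  0   0   0   0   0   0   0   0   0   0   0   0   0   0
  1   0   0   0   0   0   4   4   4   4   4   4   4   4
  2   0   9   9   9   9   9  13  13  13  13  13  13  13
  3   0   9   9   9   9   9  15  15  15  15  15  19  19
  4   0   9   9   9   9   9  15  15  15  15  15  19  19

19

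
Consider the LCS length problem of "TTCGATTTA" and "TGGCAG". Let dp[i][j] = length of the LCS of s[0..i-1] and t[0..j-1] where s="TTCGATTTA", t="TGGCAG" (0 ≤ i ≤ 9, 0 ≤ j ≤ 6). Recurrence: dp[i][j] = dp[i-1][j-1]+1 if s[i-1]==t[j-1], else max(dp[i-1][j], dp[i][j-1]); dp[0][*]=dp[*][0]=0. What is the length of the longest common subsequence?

   ''  T  G  G  C  A  G
''  0  0  0  0  0  0  0
 T  0  1  1  1  1  1  1
 T  0  1  1  1  1  1  1
 C  0  1  1  1  2  2  2
 G  0  1  2  2  2  2  3
 A  0  1  2  2  2  3  3
 T  0  1  2  2  2  3  3
 T  0  1  2  2  2  3  3
 T  0  1  2  2  2  3  3
 A  0  1  2  2  2  3  3

3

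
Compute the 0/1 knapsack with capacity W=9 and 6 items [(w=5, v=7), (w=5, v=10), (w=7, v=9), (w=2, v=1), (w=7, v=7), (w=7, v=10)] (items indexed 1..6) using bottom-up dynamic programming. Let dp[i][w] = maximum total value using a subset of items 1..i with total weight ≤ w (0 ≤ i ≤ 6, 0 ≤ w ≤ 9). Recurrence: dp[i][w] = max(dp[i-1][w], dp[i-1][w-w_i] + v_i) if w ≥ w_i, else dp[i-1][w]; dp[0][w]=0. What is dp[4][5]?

i\w   0   1   2   3   4   5   6   7   8   9
  0   0   0   0   0   0   0   0   0   0   0
  1   0   0   0   0   0   7   7   7   7   7
  2   0   0   0   0   0  10  10  10  10  10
  3   0   0   0   0   0  10  10  10  10  10
  4   0   0   1   1   1  10  10  11  11  11
  5   0   0   1   1   1  10  10  11  11  11
  6   0   0   1   1   1  10  10  11  11  11

10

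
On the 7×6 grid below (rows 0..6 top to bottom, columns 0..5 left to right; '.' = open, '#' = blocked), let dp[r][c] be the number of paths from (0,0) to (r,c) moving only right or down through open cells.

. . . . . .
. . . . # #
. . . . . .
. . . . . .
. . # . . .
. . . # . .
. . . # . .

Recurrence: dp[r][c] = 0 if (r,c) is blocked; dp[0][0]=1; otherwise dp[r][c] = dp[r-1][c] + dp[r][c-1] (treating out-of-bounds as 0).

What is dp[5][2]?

6

r\c   0   1   2   3   4   5
  0   1   1   1   1   1   1
  1   1   2   3   4   0   0
  2   1   3   6  10  10  10
  3   1   4  10  20  30  40
  4   1   5   0  20  50  90
  5   1   6   6   0  50 140
  6   1   7  13   0  50 190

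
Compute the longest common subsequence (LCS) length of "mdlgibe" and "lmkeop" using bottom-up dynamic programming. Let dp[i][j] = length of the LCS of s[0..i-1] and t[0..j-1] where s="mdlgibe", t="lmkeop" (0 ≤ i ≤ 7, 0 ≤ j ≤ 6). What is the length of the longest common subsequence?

2

   ''  l  m  k  e  o  p
''  0  0  0  0  0  0  0
 m  0  0  1  1  1  1  1
 d  0  0  1  1  1  1  1
 l  0  1  1  1  1  1  1
 g  0  1  1  1  1  1  1
 i  0  1  1  1  1  1  1
 b  0  1  1  1  1  1  1
 e  0  1  1  1  2  2  2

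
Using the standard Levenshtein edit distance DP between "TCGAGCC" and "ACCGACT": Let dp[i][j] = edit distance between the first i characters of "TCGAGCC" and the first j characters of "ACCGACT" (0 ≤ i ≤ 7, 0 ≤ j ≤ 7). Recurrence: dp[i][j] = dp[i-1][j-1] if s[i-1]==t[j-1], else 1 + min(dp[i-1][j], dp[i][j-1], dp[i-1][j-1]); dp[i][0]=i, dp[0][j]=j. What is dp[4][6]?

3

   ''  A  C  C  G  A  C  T
''  0  1  2  3  4  5  6  7
 T  1  1  2  3  4  5  6  6
 C  2  2  1  2  3  4  5  6
 G  3  3  2  2  2  3  4  5
 A  4  3  3  3  3  2  3  4
 G  5  4  4  4  3  3  3  4
 C  6  5  4  4  4  4  3  4
 C  7  6  5  4  5  5  4  4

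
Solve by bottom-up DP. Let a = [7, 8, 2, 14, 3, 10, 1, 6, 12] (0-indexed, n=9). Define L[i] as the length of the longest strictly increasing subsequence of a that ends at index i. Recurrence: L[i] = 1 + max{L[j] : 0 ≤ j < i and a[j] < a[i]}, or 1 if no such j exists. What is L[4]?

   i    0    1    2    3    4    5    6    7    8
a[i]    7    8    2   14    3   10    1    6   12
L[i]    1    2    1    3    2    3    1    3    4

2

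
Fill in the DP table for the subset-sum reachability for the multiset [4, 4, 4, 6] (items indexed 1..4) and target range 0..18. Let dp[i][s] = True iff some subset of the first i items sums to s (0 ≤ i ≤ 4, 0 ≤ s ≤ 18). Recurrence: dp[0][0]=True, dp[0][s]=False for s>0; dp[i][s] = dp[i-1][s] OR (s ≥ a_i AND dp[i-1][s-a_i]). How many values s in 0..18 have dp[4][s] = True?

i\s   0   1   2   3   4   5   6   7   8   9  10  11  12  13  14  15  16  17  18
  0   T   F   F   F   F   F   F   F   F   F   F   F   F   F   F   F   F   F   F
  1   T   F   F   F   T   F   F   F   F   F   F   F   F   F   F   F   F   F   F
  2   T   F   F   F   T   F   F   F   T   F   F   F   F   F   F   F   F   F   F
  3   T   F   F   F   T   F   F   F   T   F   F   F   T   F   F   F   F   F   F
  4   T   F   F   F   T   F   T   F   T   F   T   F   T   F   T   F   F   F   T

8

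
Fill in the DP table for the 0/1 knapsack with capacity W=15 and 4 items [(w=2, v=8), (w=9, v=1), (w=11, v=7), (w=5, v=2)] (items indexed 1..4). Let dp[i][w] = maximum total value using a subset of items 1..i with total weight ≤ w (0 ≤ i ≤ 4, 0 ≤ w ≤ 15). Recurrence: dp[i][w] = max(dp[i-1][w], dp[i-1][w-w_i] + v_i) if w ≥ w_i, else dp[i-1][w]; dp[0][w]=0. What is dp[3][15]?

i\w   0   1   2   3   4   5   6   7   8   9  10  11  12  13  14  15
  0   0   0   0   0   0   0   0   0   0   0   0   0   0   0   0   0
  1   0   0   8   8   8   8   8   8   8   8   8   8   8   8   8   8
  2   0   0   8   8   8   8   8   8   8   8   8   9   9   9   9   9
  3   0   0   8   8   8   8   8   8   8   8   8   9   9  15  15  15
  4   0   0   8   8   8   8   8  10  10  10  10  10  10  15  15  15

15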